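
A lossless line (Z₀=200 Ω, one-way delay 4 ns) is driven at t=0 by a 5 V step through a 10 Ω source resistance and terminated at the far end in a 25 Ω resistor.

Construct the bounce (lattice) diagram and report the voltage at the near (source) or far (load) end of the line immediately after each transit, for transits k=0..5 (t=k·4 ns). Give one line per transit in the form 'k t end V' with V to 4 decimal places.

Γ_L=-0.777778, Γ_S=-0.904762; launch V₁=5·200/210=4.761905
k=0 src: V=4.7619
k=1 load: inc=4.761905, refl=4.761905·-0.777778=-3.7037; V=0.000000+4.761905+-3.703704=1.0582
k=2 src: inc=-3.703704, refl=-3.703704·-0.904762=3.3510; V=4.761905+-3.703704+3.350970=4.4092
k=3 load: inc=3.350970, refl=3.350970·-0.777778=-2.6063; V=1.058201+3.350970+-2.606310=1.8029
k=4 src: inc=-2.606310, refl=-2.606310·-0.904762=2.3581; V=4.409171+-2.606310+2.358090=4.1610
k=5 load: inc=2.358090, refl=2.358090·-0.777778=-1.8341; V=1.802861+2.358090+-1.834070=2.3269

0 0 source 4.7619
1 4 load 1.0582
2 8 source 4.4092
3 12 load 1.8029
4 16 source 4.1610
5 20 load 2.3269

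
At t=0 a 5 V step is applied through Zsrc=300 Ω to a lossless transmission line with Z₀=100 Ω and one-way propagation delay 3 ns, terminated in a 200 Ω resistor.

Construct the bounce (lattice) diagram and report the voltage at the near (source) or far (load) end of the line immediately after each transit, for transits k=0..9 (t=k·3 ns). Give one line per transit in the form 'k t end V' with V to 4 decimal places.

Γ_L=0.333333, Γ_S=0.500000; launch V₁=5·100/400=1.250000
k=0 src: V=1.2500
k=1 load: inc=1.250000, refl=1.250000·0.333333=0.4167; V=0.000000+1.250000+0.416667=1.6667
k=2 src: inc=0.416667, refl=0.416667·0.500000=0.2083; V=1.250000+0.416667+0.208333=1.8750
k=3 load: inc=0.208333, refl=0.208333·0.333333=0.0694; V=1.666667+0.208333+0.069444=1.9444
k=4 src: inc=0.069444, refl=0.069444·0.500000=0.0347; V=1.875000+0.069444+0.034722=1.9792
k=5 load: inc=0.034722, refl=0.034722·0.333333=0.0116; V=1.944444+0.034722+0.011574=1.9907
k=6 src: inc=0.011574, refl=0.011574·0.500000=0.0058; V=1.979167+0.011574+0.005787=1.9965
k=7 load: inc=0.005787, refl=0.005787·0.333333=0.0019; V=1.990741+0.005787+0.001929=1.9985
k=8 src: inc=0.001929, refl=0.001929·0.500000=0.0010; V=1.996528+0.001929+0.000965=1.9994
k=9 load: inc=0.000965, refl=0.000965·0.333333=0.0003; V=1.998457+0.000965+0.000322=1.9997

0 0 source 1.2500
1 3 load 1.6667
2 6 source 1.8750
3 9 load 1.9444
4 12 source 1.9792
5 15 load 1.9907
6 18 source 1.9965
7 21 load 1.9985
8 24 source 1.9994
9 27 load 1.9997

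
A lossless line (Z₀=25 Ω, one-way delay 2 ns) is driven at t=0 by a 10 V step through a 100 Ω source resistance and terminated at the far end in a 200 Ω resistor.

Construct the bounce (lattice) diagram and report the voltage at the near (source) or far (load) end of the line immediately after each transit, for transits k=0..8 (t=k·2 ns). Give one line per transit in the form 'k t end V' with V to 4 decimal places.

Γ_L=0.777778, Γ_S=0.600000; launch V₁=10·25/125=2.000000
k=0 src: V=2.0000
k=1 load: inc=2.000000, refl=2.000000·0.777778=1.5556; V=0.000000+2.000000+1.555556=3.5556
k=2 src: inc=1.555556, refl=1.555556·0.600000=0.9333; V=2.000000+1.555556+0.933333=4.4889
k=3 load: inc=0.933333, refl=0.933333·0.777778=0.7259; V=3.555556+0.933333+0.725926=5.2148
k=4 src: inc=0.725926, refl=0.725926·0.600000=0.4356; V=4.488889+0.725926+0.435556=5.6504
k=5 load: inc=0.435556, refl=0.435556·0.777778=0.3388; V=5.214815+0.435556+0.338765=5.9891
k=6 src: inc=0.338765, refl=0.338765·0.600000=0.2033; V=5.650370+0.338765+0.203259=6.1924
k=7 load: inc=0.203259, refl=0.203259·0.777778=0.1581; V=5.989136+0.203259+0.158091=6.3505
k=8 src: inc=0.158091, refl=0.158091·0.600000=0.0949; V=6.192395+0.158091+0.094854=6.4453

0 0 source 2.0000
1 2 load 3.5556
2 4 source 4.4889
3 6 load 5.2148
4 8 source 5.6504
5 10 load 5.9891
6 12 source 6.1924
7 14 load 6.3505
8 16 source 6.4453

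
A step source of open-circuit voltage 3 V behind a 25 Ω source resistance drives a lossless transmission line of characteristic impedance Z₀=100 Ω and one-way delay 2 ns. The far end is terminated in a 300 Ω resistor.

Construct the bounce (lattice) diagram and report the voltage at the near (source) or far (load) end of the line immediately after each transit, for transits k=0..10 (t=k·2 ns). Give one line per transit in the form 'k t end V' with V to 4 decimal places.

Γ_L=0.500000, Γ_S=-0.600000; launch V₁=3·100/125=2.400000
k=0 src: V=2.4000
k=1 load: inc=2.400000, refl=2.400000·0.500000=1.2000; V=0.000000+2.400000+1.200000=3.6000
k=2 src: inc=1.200000, refl=1.200000·-0.600000=-0.7200; V=2.400000+1.200000+-0.720000=2.8800
k=3 load: inc=-0.720000, refl=-0.720000·0.500000=-0.3600; V=3.600000+-0.720000+-0.360000=2.5200
k=4 src: inc=-0.360000, refl=-0.360000·-0.600000=0.2160; V=2.880000+-0.360000+0.216000=2.7360
k=5 load: inc=0.216000, refl=0.216000·0.500000=0.1080; V=2.520000+0.216000+0.108000=2.8440
k=6 src: inc=0.108000, refl=0.108000·-0.600000=-0.0648; V=2.736000+0.108000+-0.064800=2.7792
k=7 load: inc=-0.064800, refl=-0.064800·0.500000=-0.0324; V=2.844000+-0.064800+-0.032400=2.7468
k=8 src: inc=-0.032400, refl=-0.032400·-0.600000=0.0194; V=2.779200+-0.032400+0.019440=2.7662
k=9 load: inc=0.019440, refl=0.019440·0.500000=0.0097; V=2.746800+0.019440+0.009720=2.7760
k=10 src: inc=0.009720, refl=0.009720·-0.600000=-0.0058; V=2.766240+0.009720+-0.005832=2.7701

0 0 source 2.4000
1 2 load 3.6000
2 4 source 2.8800
3 6 load 2.5200
4 8 source 2.7360
5 10 load 2.8440
6 12 source 2.7792
7 14 load 2.7468
8 16 source 2.7662
9 18 load 2.7760
10 20 source 2.7701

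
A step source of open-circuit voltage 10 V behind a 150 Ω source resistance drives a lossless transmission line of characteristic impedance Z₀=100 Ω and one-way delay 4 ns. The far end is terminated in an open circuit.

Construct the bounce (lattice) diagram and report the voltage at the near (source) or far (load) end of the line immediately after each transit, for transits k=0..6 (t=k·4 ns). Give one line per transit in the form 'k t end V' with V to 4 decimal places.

Γ_L=1.000000, Γ_S=0.200000; launch V₁=10·100/250=4.000000
k=0 src: V=4.0000
k=1 load: inc=4.000000, refl=4.000000·1.000000=4.0000; V=0.000000+4.000000+4.000000=8.0000
k=2 src: inc=4.000000, refl=4.000000·0.200000=0.8000; V=4.000000+4.000000+0.800000=8.8000
k=3 load: inc=0.800000, refl=0.800000·1.000000=0.8000; V=8.000000+0.800000+0.800000=9.6000
k=4 src: inc=0.800000, refl=0.800000·0.200000=0.1600; V=8.800000+0.800000+0.160000=9.7600
k=5 load: inc=0.160000, refl=0.160000·1.000000=0.1600; V=9.600000+0.160000+0.160000=9.9200
k=6 src: inc=0.160000, refl=0.160000·0.200000=0.0320; V=9.760000+0.160000+0.032000=9.9520

0 0 source 4.0000
1 4 load 8.0000
2 8 source 8.8000
3 12 load 9.6000
4 16 source 9.7600
5 20 load 9.9200
6 24 source 9.9520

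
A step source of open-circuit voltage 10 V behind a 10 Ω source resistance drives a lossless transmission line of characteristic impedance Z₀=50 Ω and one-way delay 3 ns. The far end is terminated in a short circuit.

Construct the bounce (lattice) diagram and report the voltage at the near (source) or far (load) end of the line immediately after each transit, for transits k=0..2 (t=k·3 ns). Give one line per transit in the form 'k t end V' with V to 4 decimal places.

0 0 source 8.3333
1 3 load 0.0000
2 6 source 5.5556

Γ_L=-1.000000, Γ_S=-0.666667; launch V₁=10·50/60=8.333333
k=0 src: V=8.3333
k=1 load: inc=8.333333, refl=8.333333·-1.000000=-8.3333; V=0.000000+8.333333+-8.333333=0.0000
k=2 src: inc=-8.333333, refl=-8.333333·-0.666667=5.5556; V=8.333333+-8.333333+5.555556=5.5556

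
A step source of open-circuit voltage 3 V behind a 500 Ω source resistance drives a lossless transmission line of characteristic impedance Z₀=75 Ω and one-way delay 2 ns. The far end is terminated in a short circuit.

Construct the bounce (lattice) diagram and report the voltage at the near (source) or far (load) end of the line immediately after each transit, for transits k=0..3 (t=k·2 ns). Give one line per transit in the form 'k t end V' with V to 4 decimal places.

Γ_L=-1.000000, Γ_S=0.739130; launch V₁=3·75/575=0.391304
k=0 src: V=0.3913
k=1 load: inc=0.391304, refl=0.391304·-1.000000=-0.3913; V=0.000000+0.391304+-0.391304=0.0000
k=2 src: inc=-0.391304, refl=-0.391304·0.739130=-0.2892; V=0.391304+-0.391304+-0.289225=-0.2892
k=3 load: inc=-0.289225, refl=-0.289225·-1.000000=0.2892; V=0.000000+-0.289225+0.289225=0.0000

0 0 source 0.3913
1 2 load 0.0000
2 4 source -0.2892
3 6 load 0.0000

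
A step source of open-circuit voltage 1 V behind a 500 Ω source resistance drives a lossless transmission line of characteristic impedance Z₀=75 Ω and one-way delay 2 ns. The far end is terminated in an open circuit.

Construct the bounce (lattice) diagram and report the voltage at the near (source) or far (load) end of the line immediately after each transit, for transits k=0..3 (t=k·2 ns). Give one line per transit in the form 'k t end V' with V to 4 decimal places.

0 0 source 0.1304
1 2 load 0.2609
2 4 source 0.3573
3 6 load 0.4537

Γ_L=1.000000, Γ_S=0.739130; launch V₁=1·75/575=0.130435
k=0 src: V=0.1304
k=1 load: inc=0.130435, refl=0.130435·1.000000=0.1304; V=0.000000+0.130435+0.130435=0.2609
k=2 src: inc=0.130435, refl=0.130435·0.739130=0.0964; V=0.130435+0.130435+0.096408=0.3573
k=3 load: inc=0.096408, refl=0.096408·1.000000=0.0964; V=0.260870+0.096408+0.096408=0.4537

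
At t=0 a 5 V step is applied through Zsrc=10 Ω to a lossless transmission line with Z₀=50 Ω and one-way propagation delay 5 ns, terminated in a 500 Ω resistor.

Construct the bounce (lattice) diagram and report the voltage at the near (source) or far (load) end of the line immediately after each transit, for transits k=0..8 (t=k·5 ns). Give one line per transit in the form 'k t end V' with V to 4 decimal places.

Γ_L=0.818182, Γ_S=-0.666667; launch V₁=5·50/60=4.166667
k=0 src: V=4.1667
k=1 load: inc=4.166667, refl=4.166667·0.818182=3.4091; V=0.000000+4.166667+3.409091=7.5758
k=2 src: inc=3.409091, refl=3.409091·-0.666667=-2.2727; V=4.166667+3.409091+-2.272727=5.3030
k=3 load: inc=-2.272727, refl=-2.272727·0.818182=-1.8595; V=7.575758+-2.272727+-1.859504=3.4435
k=4 src: inc=-1.859504, refl=-1.859504·-0.666667=1.2397; V=5.303030+-1.859504+1.239669=4.6832
k=5 load: inc=1.239669, refl=1.239669·0.818182=1.0143; V=3.443526+1.239669+1.014275=5.6975
k=6 src: inc=1.014275, refl=1.014275·-0.666667=-0.6762; V=4.683196+1.014275+-0.676183=5.0213
k=7 load: inc=-0.676183, refl=-0.676183·0.818182=-0.5532; V=5.697471+-0.676183+-0.553241=4.4680
k=8 src: inc=-0.553241, refl=-0.553241·-0.666667=0.3688; V=5.021287+-0.553241+0.368827=4.8369

0 0 source 4.1667
1 5 load 7.5758
2 10 source 5.3030
3 15 load 3.4435
4 20 source 4.6832
5 25 load 5.6975
6 30 source 5.0213
7 35 load 4.4680
8 40 source 4.8369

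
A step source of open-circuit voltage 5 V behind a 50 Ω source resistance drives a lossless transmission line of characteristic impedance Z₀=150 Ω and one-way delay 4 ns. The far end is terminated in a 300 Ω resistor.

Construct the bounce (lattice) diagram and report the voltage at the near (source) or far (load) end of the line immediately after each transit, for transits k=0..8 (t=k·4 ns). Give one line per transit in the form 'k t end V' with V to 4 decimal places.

0 0 source 3.7500
1 4 load 5.0000
2 8 source 4.3750
3 12 load 4.1667
4 16 source 4.2708
5 20 load 4.3056
6 24 source 4.2882
7 28 load 4.2824
8 32 source 4.2853

Γ_L=0.333333, Γ_S=-0.500000; launch V₁=5·150/200=3.750000
k=0 src: V=3.7500
k=1 load: inc=3.750000, refl=3.750000·0.333333=1.2500; V=0.000000+3.750000+1.250000=5.0000
k=2 src: inc=1.250000, refl=1.250000·-0.500000=-0.6250; V=3.750000+1.250000+-0.625000=4.3750
k=3 load: inc=-0.625000, refl=-0.625000·0.333333=-0.2083; V=5.000000+-0.625000+-0.208333=4.1667
k=4 src: inc=-0.208333, refl=-0.208333·-0.500000=0.1042; V=4.375000+-0.208333+0.104167=4.2708
k=5 load: inc=0.104167, refl=0.104167·0.333333=0.0347; V=4.166667+0.104167+0.034722=4.3056
k=6 src: inc=0.034722, refl=0.034722·-0.500000=-0.0174; V=4.270833+0.034722+-0.017361=4.2882
k=7 load: inc=-0.017361, refl=-0.017361·0.333333=-0.0058; V=4.305556+-0.017361+-0.005787=4.2824
k=8 src: inc=-0.005787, refl=-0.005787·-0.500000=0.0029; V=4.288194+-0.005787+0.002894=4.2853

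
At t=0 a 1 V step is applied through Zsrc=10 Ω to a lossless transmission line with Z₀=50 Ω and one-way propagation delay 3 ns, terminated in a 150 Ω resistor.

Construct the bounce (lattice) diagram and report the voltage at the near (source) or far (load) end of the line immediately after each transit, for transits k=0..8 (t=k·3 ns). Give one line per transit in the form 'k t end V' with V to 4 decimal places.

Γ_L=0.500000, Γ_S=-0.666667; launch V₁=1·50/60=0.833333
k=0 src: V=0.8333
k=1 load: inc=0.833333, refl=0.833333·0.500000=0.4167; V=0.000000+0.833333+0.416667=1.2500
k=2 src: inc=0.416667, refl=0.416667·-0.666667=-0.2778; V=0.833333+0.416667+-0.277778=0.9722
k=3 load: inc=-0.277778, refl=-0.277778·0.500000=-0.1389; V=1.250000+-0.277778+-0.138889=0.8333
k=4 src: inc=-0.138889, refl=-0.138889·-0.666667=0.0926; V=0.972222+-0.138889+0.092593=0.9259
k=5 load: inc=0.092593, refl=0.092593·0.500000=0.0463; V=0.833333+0.092593+0.046296=0.9722
k=6 src: inc=0.046296, refl=0.046296·-0.666667=-0.0309; V=0.925926+0.046296+-0.030864=0.9414
k=7 load: inc=-0.030864, refl=-0.030864·0.500000=-0.0154; V=0.972222+-0.030864+-0.015432=0.9259
k=8 src: inc=-0.015432, refl=-0.015432·-0.666667=0.0103; V=0.941358+-0.015432+0.010288=0.9362

0 0 source 0.8333
1 3 load 1.2500
2 6 source 0.9722
3 9 load 0.8333
4 12 source 0.9259
5 15 load 0.9722
6 18 source 0.9414
7 21 load 0.9259
8 24 source 0.9362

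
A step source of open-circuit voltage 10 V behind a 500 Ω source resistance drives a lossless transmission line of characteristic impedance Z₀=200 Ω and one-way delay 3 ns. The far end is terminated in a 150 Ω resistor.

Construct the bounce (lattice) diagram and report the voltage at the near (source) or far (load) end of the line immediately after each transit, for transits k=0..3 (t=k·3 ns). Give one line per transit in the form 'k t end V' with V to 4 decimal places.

0 0 source 2.8571
1 3 load 2.4490
2 6 source 2.2741
3 9 load 2.2990

Γ_L=-0.142857, Γ_S=0.428571; launch V₁=10·200/700=2.857143
k=0 src: V=2.8571
k=1 load: inc=2.857143, refl=2.857143·-0.142857=-0.4082; V=0.000000+2.857143+-0.408163=2.4490
k=2 src: inc=-0.408163, refl=-0.408163·0.428571=-0.1749; V=2.857143+-0.408163+-0.174927=2.2741
k=3 load: inc=-0.174927, refl=-0.174927·-0.142857=0.0250; V=2.448980+-0.174927+0.024990=2.2990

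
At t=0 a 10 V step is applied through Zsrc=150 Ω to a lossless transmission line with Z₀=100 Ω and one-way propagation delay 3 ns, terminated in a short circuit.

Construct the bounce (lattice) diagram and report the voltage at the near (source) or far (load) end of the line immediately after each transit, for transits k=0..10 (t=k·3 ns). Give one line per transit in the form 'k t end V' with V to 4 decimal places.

0 0 source 4.0000
1 3 load 0.0000
2 6 source -0.8000
3 9 load 0.0000
4 12 source 0.1600
5 15 load 0.0000
6 18 source -0.0320
7 21 load 0.0000
8 24 source 0.0064
9 27 load 0.0000
10 30 source -0.0013

Γ_L=-1.000000, Γ_S=0.200000; launch V₁=10·100/250=4.000000
k=0 src: V=4.0000
k=1 load: inc=4.000000, refl=4.000000·-1.000000=-4.0000; V=0.000000+4.000000+-4.000000=0.0000
k=2 src: inc=-4.000000, refl=-4.000000·0.200000=-0.8000; V=4.000000+-4.000000+-0.800000=-0.8000
k=3 load: inc=-0.800000, refl=-0.800000·-1.000000=0.8000; V=0.000000+-0.800000+0.800000=0.0000
k=4 src: inc=0.800000, refl=0.800000·0.200000=0.1600; V=-0.800000+0.800000+0.160000=0.1600
k=5 load: inc=0.160000, refl=0.160000·-1.000000=-0.1600; V=0.000000+0.160000+-0.160000=0.0000
k=6 src: inc=-0.160000, refl=-0.160000·0.200000=-0.0320; V=0.160000+-0.160000+-0.032000=-0.0320
k=7 load: inc=-0.032000, refl=-0.032000·-1.000000=0.0320; V=0.000000+-0.032000+0.032000=0.0000
k=8 src: inc=0.032000, refl=0.032000·0.200000=0.0064; V=-0.032000+0.032000+0.006400=0.0064
k=9 load: inc=0.006400, refl=0.006400·-1.000000=-0.0064; V=0.000000+0.006400+-0.006400=0.0000
k=10 src: inc=-0.006400, refl=-0.006400·0.200000=-0.0013; V=0.006400+-0.006400+-0.001280=-0.0013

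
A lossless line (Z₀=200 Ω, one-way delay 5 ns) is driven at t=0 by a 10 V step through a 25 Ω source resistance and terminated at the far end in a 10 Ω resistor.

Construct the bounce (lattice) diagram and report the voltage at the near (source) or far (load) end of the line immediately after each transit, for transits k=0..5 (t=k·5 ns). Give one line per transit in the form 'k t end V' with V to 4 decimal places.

Γ_L=-0.904762, Γ_S=-0.777778; launch V₁=10·200/225=8.888889
k=0 src: V=8.8889
k=1 load: inc=8.888889, refl=8.888889·-0.904762=-8.0423; V=0.000000+8.888889+-8.042328=0.8466
k=2 src: inc=-8.042328, refl=-8.042328·-0.777778=6.2551; V=8.888889+-8.042328+6.255144=7.1017
k=3 load: inc=6.255144, refl=6.255144·-0.904762=-5.6594; V=0.846561+6.255144+-5.659416=1.4423
k=4 src: inc=-5.659416, refl=-5.659416·-0.777778=4.4018; V=7.101705+-5.659416+4.401768=5.8441
k=5 load: inc=4.401768, refl=4.401768·-0.904762=-3.9826; V=1.442289+4.401768+-3.982552=1.8615

0 0 source 8.8889
1 5 load 0.8466
2 10 source 7.1017
3 15 load 1.4423
4 20 source 5.8441
5 25 load 1.8615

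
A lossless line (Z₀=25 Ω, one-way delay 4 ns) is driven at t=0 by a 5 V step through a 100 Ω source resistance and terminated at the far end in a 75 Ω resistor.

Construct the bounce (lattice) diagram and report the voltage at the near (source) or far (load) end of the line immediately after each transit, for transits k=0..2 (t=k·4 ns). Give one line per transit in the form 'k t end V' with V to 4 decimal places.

0 0 source 1.0000
1 4 load 1.5000
2 8 source 1.8000

Γ_L=0.500000, Γ_S=0.600000; launch V₁=5·25/125=1.000000
k=0 src: V=1.0000
k=1 load: inc=1.000000, refl=1.000000·0.500000=0.5000; V=0.000000+1.000000+0.500000=1.5000
k=2 src: inc=0.500000, refl=0.500000·0.600000=0.3000; V=1.000000+0.500000+0.300000=1.8000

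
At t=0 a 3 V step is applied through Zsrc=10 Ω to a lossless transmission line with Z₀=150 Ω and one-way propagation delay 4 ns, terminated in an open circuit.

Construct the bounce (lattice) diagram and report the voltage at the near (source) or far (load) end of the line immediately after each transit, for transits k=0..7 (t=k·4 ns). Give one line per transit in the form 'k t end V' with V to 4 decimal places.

0 0 source 2.8125
1 4 load 5.6250
2 8 source 3.1641
3 12 load 0.7031
4 16 source 2.8564
5 20 load 5.0098
6 24 source 3.1256
7 28 load 1.2415

Γ_L=1.000000, Γ_S=-0.875000; launch V₁=3·150/160=2.812500
k=0 src: V=2.8125
k=1 load: inc=2.812500, refl=2.812500·1.000000=2.8125; V=0.000000+2.812500+2.812500=5.6250
k=2 src: inc=2.812500, refl=2.812500·-0.875000=-2.4609; V=2.812500+2.812500+-2.460938=3.1641
k=3 load: inc=-2.460938, refl=-2.460938·1.000000=-2.4609; V=5.625000+-2.460938+-2.460938=0.7031
k=4 src: inc=-2.460938, refl=-2.460938·-0.875000=2.1533; V=3.164062+-2.460938+2.153320=2.8564
k=5 load: inc=2.153320, refl=2.153320·1.000000=2.1533; V=0.703125+2.153320+2.153320=5.0098
k=6 src: inc=2.153320, refl=2.153320·-0.875000=-1.8842; V=2.856445+2.153320+-1.884155=3.1256
k=7 load: inc=-1.884155, refl=-1.884155·1.000000=-1.8842; V=5.009766+-1.884155+-1.884155=1.2415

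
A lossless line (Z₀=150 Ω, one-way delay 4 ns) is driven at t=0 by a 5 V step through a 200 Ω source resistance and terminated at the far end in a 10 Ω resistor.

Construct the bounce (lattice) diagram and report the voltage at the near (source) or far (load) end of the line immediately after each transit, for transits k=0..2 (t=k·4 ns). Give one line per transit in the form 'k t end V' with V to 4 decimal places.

Γ_L=-0.875000, Γ_S=0.142857; launch V₁=5·150/350=2.142857
k=0 src: V=2.1429
k=1 load: inc=2.142857, refl=2.142857·-0.875000=-1.8750; V=0.000000+2.142857+-1.875000=0.2679
k=2 src: inc=-1.875000, refl=-1.875000·0.142857=-0.2679; V=2.142857+-1.875000+-0.267857=0.0000

0 0 source 2.1429
1 4 load 0.2679
2 8 source 0.0000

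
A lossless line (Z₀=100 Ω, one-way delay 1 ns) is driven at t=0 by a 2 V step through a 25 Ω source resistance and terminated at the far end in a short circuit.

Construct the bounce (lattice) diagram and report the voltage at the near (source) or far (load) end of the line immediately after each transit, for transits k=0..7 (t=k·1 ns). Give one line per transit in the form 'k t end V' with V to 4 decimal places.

0 0 source 1.6000
1 1 load 0.0000
2 2 source 0.9600
3 3 load 0.0000
4 4 source 0.5760
5 5 load 0.0000
6 6 source 0.3456
7 7 load 0.0000

Γ_L=-1.000000, Γ_S=-0.600000; launch V₁=2·100/125=1.600000
k=0 src: V=1.6000
k=1 load: inc=1.600000, refl=1.600000·-1.000000=-1.6000; V=0.000000+1.600000+-1.600000=0.0000
k=2 src: inc=-1.600000, refl=-1.600000·-0.600000=0.9600; V=1.600000+-1.600000+0.960000=0.9600
k=3 load: inc=0.960000, refl=0.960000·-1.000000=-0.9600; V=0.000000+0.960000+-0.960000=0.0000
k=4 src: inc=-0.960000, refl=-0.960000·-0.600000=0.5760; V=0.960000+-0.960000+0.576000=0.5760
k=5 load: inc=0.576000, refl=0.576000·-1.000000=-0.5760; V=0.000000+0.576000+-0.576000=0.0000
k=6 src: inc=-0.576000, refl=-0.576000·-0.600000=0.3456; V=0.576000+-0.576000+0.345600=0.3456
k=7 load: inc=0.345600, refl=0.345600·-1.000000=-0.3456; V=0.000000+0.345600+-0.345600=0.0000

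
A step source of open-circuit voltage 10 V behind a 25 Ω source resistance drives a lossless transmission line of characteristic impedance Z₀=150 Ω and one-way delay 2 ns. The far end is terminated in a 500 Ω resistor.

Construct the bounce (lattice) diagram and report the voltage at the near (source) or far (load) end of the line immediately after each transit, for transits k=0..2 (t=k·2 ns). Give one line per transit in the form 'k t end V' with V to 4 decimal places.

0 0 source 8.5714
1 2 load 13.1868
2 4 source 9.8901

Γ_L=0.538462, Γ_S=-0.714286; launch V₁=10·150/175=8.571429
k=0 src: V=8.5714
k=1 load: inc=8.571429, refl=8.571429·0.538462=4.6154; V=0.000000+8.571429+4.615385=13.1868
k=2 src: inc=4.615385, refl=4.615385·-0.714286=-3.2967; V=8.571429+4.615385+-3.296703=9.8901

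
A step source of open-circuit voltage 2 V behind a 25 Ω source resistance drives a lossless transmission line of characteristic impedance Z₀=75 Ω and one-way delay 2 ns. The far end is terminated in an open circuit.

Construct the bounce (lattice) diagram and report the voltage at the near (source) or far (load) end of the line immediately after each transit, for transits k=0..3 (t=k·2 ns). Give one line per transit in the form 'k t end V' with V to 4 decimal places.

0 0 source 1.5000
1 2 load 3.0000
2 4 source 2.2500
3 6 load 1.5000

Γ_L=1.000000, Γ_S=-0.500000; launch V₁=2·75/100=1.500000
k=0 src: V=1.5000
k=1 load: inc=1.500000, refl=1.500000·1.000000=1.5000; V=0.000000+1.500000+1.500000=3.0000
k=2 src: inc=1.500000, refl=1.500000·-0.500000=-0.7500; V=1.500000+1.500000+-0.750000=2.2500
k=3 load: inc=-0.750000, refl=-0.750000·1.000000=-0.7500; V=3.000000+-0.750000+-0.750000=1.5000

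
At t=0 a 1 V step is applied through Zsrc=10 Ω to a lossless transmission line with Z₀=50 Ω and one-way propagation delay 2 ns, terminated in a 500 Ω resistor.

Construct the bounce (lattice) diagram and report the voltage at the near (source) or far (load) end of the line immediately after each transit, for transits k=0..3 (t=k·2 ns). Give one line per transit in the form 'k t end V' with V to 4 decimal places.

0 0 source 0.8333
1 2 load 1.5152
2 4 source 1.0606
3 6 load 0.6887

Γ_L=0.818182, Γ_S=-0.666667; launch V₁=1·50/60=0.833333
k=0 src: V=0.8333
k=1 load: inc=0.833333, refl=0.833333·0.818182=0.6818; V=0.000000+0.833333+0.681818=1.5152
k=2 src: inc=0.681818, refl=0.681818·-0.666667=-0.4545; V=0.833333+0.681818+-0.454545=1.0606
k=3 load: inc=-0.454545, refl=-0.454545·0.818182=-0.3719; V=1.515152+-0.454545+-0.371901=0.6887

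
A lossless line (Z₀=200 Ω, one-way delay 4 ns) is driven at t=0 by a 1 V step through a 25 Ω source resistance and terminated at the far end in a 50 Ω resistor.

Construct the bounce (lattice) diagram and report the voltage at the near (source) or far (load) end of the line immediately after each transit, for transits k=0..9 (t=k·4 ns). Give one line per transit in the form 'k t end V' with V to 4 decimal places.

Γ_L=-0.600000, Γ_S=-0.777778; launch V₁=1·200/225=0.888889
k=0 src: V=0.8889
k=1 load: inc=0.888889, refl=0.888889·-0.600000=-0.5333; V=0.000000+0.888889+-0.533333=0.3556
k=2 src: inc=-0.533333, refl=-0.533333·-0.777778=0.4148; V=0.888889+-0.533333+0.414815=0.7704
k=3 load: inc=0.414815, refl=0.414815·-0.600000=-0.2489; V=0.355556+0.414815+-0.248889=0.5215
k=4 src: inc=-0.248889, refl=-0.248889·-0.777778=0.1936; V=0.770370+-0.248889+0.193580=0.7151
k=5 load: inc=0.193580, refl=0.193580·-0.600000=-0.1161; V=0.521481+0.193580+-0.116148=0.5989
k=6 src: inc=-0.116148, refl=-0.116148·-0.777778=0.0903; V=0.715062+-0.116148+0.090337=0.6893
k=7 load: inc=0.090337, refl=0.090337·-0.600000=-0.0542; V=0.598914+0.090337+-0.054202=0.6350
k=8 src: inc=-0.054202, refl=-0.054202·-0.777778=0.0422; V=0.689251+-0.054202+0.042157=0.6772
k=9 load: inc=0.042157, refl=0.042157·-0.600000=-0.0253; V=0.635049+0.042157+-0.025294=0.6519

0 0 source 0.8889
1 4 load 0.3556
2 8 source 0.7704
3 12 load 0.5215
4 16 source 0.7151
5 20 load 0.5989
6 24 source 0.6893
7 28 load 0.6350
8 32 source 0.6772
9 36 load 0.6519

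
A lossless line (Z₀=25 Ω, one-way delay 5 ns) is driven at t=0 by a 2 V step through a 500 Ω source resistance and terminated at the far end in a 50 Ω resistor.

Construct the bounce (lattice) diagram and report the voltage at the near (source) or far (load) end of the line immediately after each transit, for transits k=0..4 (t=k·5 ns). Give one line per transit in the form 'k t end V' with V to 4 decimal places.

0 0 source 0.0952
1 5 load 0.1270
2 10 source 0.1557
3 15 load 0.1653
4 20 source 0.1739

Γ_L=0.333333, Γ_S=0.904762; launch V₁=2·25/525=0.095238
k=0 src: V=0.0952
k=1 load: inc=0.095238, refl=0.095238·0.333333=0.0317; V=0.000000+0.095238+0.031746=0.1270
k=2 src: inc=0.031746, refl=0.031746·0.904762=0.0287; V=0.095238+0.031746+0.028723=0.1557
k=3 load: inc=0.028723, refl=0.028723·0.333333=0.0096; V=0.126984+0.028723+0.009574=0.1653
k=4 src: inc=0.009574, refl=0.009574·0.904762=0.0087; V=0.155707+0.009574+0.008662=0.1739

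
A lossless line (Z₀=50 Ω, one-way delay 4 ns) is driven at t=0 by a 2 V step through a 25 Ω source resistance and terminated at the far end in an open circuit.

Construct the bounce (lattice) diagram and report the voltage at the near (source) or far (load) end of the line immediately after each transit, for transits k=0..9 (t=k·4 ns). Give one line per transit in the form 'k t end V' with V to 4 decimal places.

0 0 source 1.3333
1 4 load 2.6667
2 8 source 2.2222
3 12 load 1.7778
4 16 source 1.9259
5 20 load 2.0741
6 24 source 2.0247
7 28 load 1.9753
8 32 source 1.9918
9 36 load 2.0082

Γ_L=1.000000, Γ_S=-0.333333; launch V₁=2·50/75=1.333333
k=0 src: V=1.3333
k=1 load: inc=1.333333, refl=1.333333·1.000000=1.3333; V=0.000000+1.333333+1.333333=2.6667
k=2 src: inc=1.333333, refl=1.333333·-0.333333=-0.4444; V=1.333333+1.333333+-0.444444=2.2222
k=3 load: inc=-0.444444, refl=-0.444444·1.000000=-0.4444; V=2.666667+-0.444444+-0.444444=1.7778
k=4 src: inc=-0.444444, refl=-0.444444·-0.333333=0.1481; V=2.222222+-0.444444+0.148148=1.9259
k=5 load: inc=0.148148, refl=0.148148·1.000000=0.1481; V=1.777778+0.148148+0.148148=2.0741
k=6 src: inc=0.148148, refl=0.148148·-0.333333=-0.0494; V=1.925926+0.148148+-0.049383=2.0247
k=7 load: inc=-0.049383, refl=-0.049383·1.000000=-0.0494; V=2.074074+-0.049383+-0.049383=1.9753
k=8 src: inc=-0.049383, refl=-0.049383·-0.333333=0.0165; V=2.024691+-0.049383+0.016461=1.9918
k=9 load: inc=0.016461, refl=0.016461·1.000000=0.0165; V=1.975309+0.016461+0.016461=2.0082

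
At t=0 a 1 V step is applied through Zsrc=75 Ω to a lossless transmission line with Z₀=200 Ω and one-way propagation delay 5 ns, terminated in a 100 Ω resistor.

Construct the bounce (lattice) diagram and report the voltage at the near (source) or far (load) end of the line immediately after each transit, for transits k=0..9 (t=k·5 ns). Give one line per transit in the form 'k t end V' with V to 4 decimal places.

Γ_L=-0.333333, Γ_S=-0.454545; launch V₁=1·200/275=0.727273
k=0 src: V=0.7273
k=1 load: inc=0.727273, refl=0.727273·-0.333333=-0.2424; V=0.000000+0.727273+-0.242424=0.4848
k=2 src: inc=-0.242424, refl=-0.242424·-0.454545=0.1102; V=0.727273+-0.242424+0.110193=0.5950
k=3 load: inc=0.110193, refl=0.110193·-0.333333=-0.0367; V=0.484848+0.110193+-0.036731=0.5583
k=4 src: inc=-0.036731, refl=-0.036731·-0.454545=0.0167; V=0.595041+-0.036731+0.016696=0.5750
k=5 load: inc=0.016696, refl=0.016696·-0.333333=-0.0056; V=0.558310+0.016696+-0.005565=0.5694
k=6 src: inc=-0.005565, refl=-0.005565·-0.454545=0.0025; V=0.575006+-0.005565+0.002530=0.5720
k=7 load: inc=0.002530, refl=0.002530·-0.333333=-0.0008; V=0.569441+0.002530+-0.000843=0.5711
k=8 src: inc=-0.000843, refl=-0.000843·-0.454545=0.0004; V=0.571971+-0.000843+0.000383=0.5715
k=9 load: inc=0.000383, refl=0.000383·-0.333333=-0.0001; V=0.571127+0.000383+-0.000128=0.5714

0 0 source 0.7273
1 5 load 0.4848
2 10 source 0.5950
3 15 load 0.5583
4 20 source 0.5750
5 25 load 0.5694
6 30 source 0.5720
7 35 load 0.5711
8 40 source 0.5715
9 45 load 0.5714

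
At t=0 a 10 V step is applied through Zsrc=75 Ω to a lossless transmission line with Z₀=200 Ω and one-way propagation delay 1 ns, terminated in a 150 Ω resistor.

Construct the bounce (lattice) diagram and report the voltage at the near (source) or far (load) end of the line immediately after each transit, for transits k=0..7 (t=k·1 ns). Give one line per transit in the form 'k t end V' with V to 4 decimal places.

0 0 source 7.2727
1 1 load 6.2338
2 2 source 6.7060
3 3 load 6.6386
4 4 source 6.6692
5 5 load 6.6648
6 6 source 6.6668
7 7 load 6.6665

Γ_L=-0.142857, Γ_S=-0.454545; launch V₁=10·200/275=7.272727
k=0 src: V=7.2727
k=1 load: inc=7.272727, refl=7.272727·-0.142857=-1.0390; V=0.000000+7.272727+-1.038961=6.2338
k=2 src: inc=-1.038961, refl=-1.038961·-0.454545=0.4723; V=7.272727+-1.038961+0.472255=6.7060
k=3 load: inc=0.472255, refl=0.472255·-0.142857=-0.0675; V=6.233766+0.472255+-0.067465=6.6386
k=4 src: inc=-0.067465, refl=-0.067465·-0.454545=0.0307; V=6.706021+-0.067465+0.030666=6.6692
k=5 load: inc=0.030666, refl=0.030666·-0.142857=-0.0044; V=6.638556+0.030666+-0.004381=6.6648
k=6 src: inc=-0.004381, refl=-0.004381·-0.454545=0.0020; V=6.669222+-0.004381+0.001991=6.6668
k=7 load: inc=0.001991, refl=0.001991·-0.142857=-0.0003; V=6.664841+0.001991+-0.000284=6.6665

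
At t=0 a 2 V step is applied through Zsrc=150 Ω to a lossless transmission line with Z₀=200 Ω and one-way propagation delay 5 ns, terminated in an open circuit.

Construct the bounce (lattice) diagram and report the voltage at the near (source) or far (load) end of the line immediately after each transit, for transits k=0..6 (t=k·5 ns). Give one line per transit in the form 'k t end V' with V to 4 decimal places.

Γ_L=1.000000, Γ_S=-0.142857; launch V₁=2·200/350=1.142857
k=0 src: V=1.1429
k=1 load: inc=1.142857, refl=1.142857·1.000000=1.1429; V=0.000000+1.142857+1.142857=2.2857
k=2 src: inc=1.142857, refl=1.142857·-0.142857=-0.1633; V=1.142857+1.142857+-0.163265=2.1224
k=3 load: inc=-0.163265, refl=-0.163265·1.000000=-0.1633; V=2.285714+-0.163265+-0.163265=1.9592
k=4 src: inc=-0.163265, refl=-0.163265·-0.142857=0.0233; V=2.122449+-0.163265+0.023324=1.9825
k=5 load: inc=0.023324, refl=0.023324·1.000000=0.0233; V=1.959184+0.023324+0.023324=2.0058
k=6 src: inc=0.023324, refl=0.023324·-0.142857=-0.0033; V=1.982507+0.023324+-0.003332=2.0025

0 0 source 1.1429
1 5 load 2.2857
2 10 source 2.1224
3 15 load 1.9592
4 20 source 1.9825
5 25 load 2.0058
6 30 source 2.0025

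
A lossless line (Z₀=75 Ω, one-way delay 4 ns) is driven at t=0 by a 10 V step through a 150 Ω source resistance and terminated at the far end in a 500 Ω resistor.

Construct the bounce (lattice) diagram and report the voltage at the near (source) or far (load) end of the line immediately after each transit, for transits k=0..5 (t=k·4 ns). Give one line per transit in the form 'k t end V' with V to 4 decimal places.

Γ_L=0.739130, Γ_S=0.333333; launch V₁=10·75/225=3.333333
k=0 src: V=3.3333
k=1 load: inc=3.333333, refl=3.333333·0.739130=2.4638; V=0.000000+3.333333+2.463768=5.7971
k=2 src: inc=2.463768, refl=2.463768·0.333333=0.8213; V=3.333333+2.463768+0.821256=6.6184
k=3 load: inc=0.821256, refl=0.821256·0.739130=0.6070; V=5.797101+0.821256+0.607015=7.2254
k=4 src: inc=0.607015, refl=0.607015·0.333333=0.2023; V=6.618357+0.607015+0.202338=7.4277
k=5 load: inc=0.202338, refl=0.202338·0.739130=0.1496; V=7.225373+0.202338+0.149555=7.5773

0 0 source 3.3333
1 4 load 5.7971
2 8 source 6.6184
3 12 load 7.2254
4 16 source 7.4277
5 20 load 7.5773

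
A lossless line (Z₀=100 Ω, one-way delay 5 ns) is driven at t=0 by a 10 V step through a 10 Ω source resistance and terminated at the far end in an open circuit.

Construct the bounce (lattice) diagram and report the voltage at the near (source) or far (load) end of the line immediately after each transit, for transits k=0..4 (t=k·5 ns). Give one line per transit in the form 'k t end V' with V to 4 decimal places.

Γ_L=1.000000, Γ_S=-0.818182; launch V₁=10·100/110=9.090909
k=0 src: V=9.0909
k=1 load: inc=9.090909, refl=9.090909·1.000000=9.0909; V=0.000000+9.090909+9.090909=18.1818
k=2 src: inc=9.090909, refl=9.090909·-0.818182=-7.4380; V=9.090909+9.090909+-7.438017=10.7438
k=3 load: inc=-7.438017, refl=-7.438017·1.000000=-7.4380; V=18.181818+-7.438017+-7.438017=3.3058
k=4 src: inc=-7.438017, refl=-7.438017·-0.818182=6.0856; V=10.743802+-7.438017+6.085650=9.3914

0 0 source 9.0909
1 5 load 18.1818
2 10 source 10.7438
3 15 load 3.3058
4 20 source 9.3914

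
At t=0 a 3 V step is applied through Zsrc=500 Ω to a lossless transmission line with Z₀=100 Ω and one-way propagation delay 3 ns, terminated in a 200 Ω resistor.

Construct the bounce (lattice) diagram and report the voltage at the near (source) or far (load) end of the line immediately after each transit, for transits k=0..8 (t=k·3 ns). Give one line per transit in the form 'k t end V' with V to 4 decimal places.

Γ_L=0.333333, Γ_S=0.666667; launch V₁=3·100/600=0.500000
k=0 src: V=0.5000
k=1 load: inc=0.500000, refl=0.500000·0.333333=0.1667; V=0.000000+0.500000+0.166667=0.6667
k=2 src: inc=0.166667, refl=0.166667·0.666667=0.1111; V=0.500000+0.166667+0.111111=0.7778
k=3 load: inc=0.111111, refl=0.111111·0.333333=0.0370; V=0.666667+0.111111+0.037037=0.8148
k=4 src: inc=0.037037, refl=0.037037·0.666667=0.0247; V=0.777778+0.037037+0.024691=0.8395
k=5 load: inc=0.024691, refl=0.024691·0.333333=0.0082; V=0.814815+0.024691+0.008230=0.8477
k=6 src: inc=0.008230, refl=0.008230·0.666667=0.0055; V=0.839506+0.008230+0.005487=0.8532
k=7 load: inc=0.005487, refl=0.005487·0.333333=0.0018; V=0.847737+0.005487+0.001829=0.8551
k=8 src: inc=0.001829, refl=0.001829·0.666667=0.0012; V=0.853224+0.001829+0.001219=0.8563

0 0 source 0.5000
1 3 load 0.6667
2 6 source 0.7778
3 9 load 0.8148
4 12 source 0.8395
5 15 load 0.8477
6 18 source 0.8532
7 21 load 0.8551
8 24 source 0.8563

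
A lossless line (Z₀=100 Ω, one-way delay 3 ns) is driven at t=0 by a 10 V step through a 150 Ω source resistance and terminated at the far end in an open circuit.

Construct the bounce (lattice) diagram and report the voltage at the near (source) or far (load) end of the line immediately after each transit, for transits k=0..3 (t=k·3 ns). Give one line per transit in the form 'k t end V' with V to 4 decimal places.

0 0 source 4.0000
1 3 load 8.0000
2 6 source 8.8000
3 9 load 9.6000

Γ_L=1.000000, Γ_S=0.200000; launch V₁=10·100/250=4.000000
k=0 src: V=4.0000
k=1 load: inc=4.000000, refl=4.000000·1.000000=4.0000; V=0.000000+4.000000+4.000000=8.0000
k=2 src: inc=4.000000, refl=4.000000·0.200000=0.8000; V=4.000000+4.000000+0.800000=8.8000
k=3 load: inc=0.800000, refl=0.800000·1.000000=0.8000; V=8.000000+0.800000+0.800000=9.6000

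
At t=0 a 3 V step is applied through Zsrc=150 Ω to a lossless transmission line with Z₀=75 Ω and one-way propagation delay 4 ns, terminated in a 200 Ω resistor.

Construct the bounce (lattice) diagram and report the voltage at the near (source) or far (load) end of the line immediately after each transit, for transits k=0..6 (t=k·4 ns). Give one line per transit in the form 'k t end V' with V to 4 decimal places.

0 0 source 1.0000
1 4 load 1.4545
2 8 source 1.6061
3 12 load 1.6749
4 16 source 1.6979
5 20 load 1.7083
6 24 source 1.7118

Γ_L=0.454545, Γ_S=0.333333; launch V₁=3·75/225=1.000000
k=0 src: V=1.0000
k=1 load: inc=1.000000, refl=1.000000·0.454545=0.4545; V=0.000000+1.000000+0.454545=1.4545
k=2 src: inc=0.454545, refl=0.454545·0.333333=0.1515; V=1.000000+0.454545+0.151515=1.6061
k=3 load: inc=0.151515, refl=0.151515·0.454545=0.0689; V=1.454545+0.151515+0.068871=1.6749
k=4 src: inc=0.068871, refl=0.068871·0.333333=0.0230; V=1.606061+0.068871+0.022957=1.6979
k=5 load: inc=0.022957, refl=0.022957·0.454545=0.0104; V=1.674931+0.022957+0.010435=1.7083
k=6 src: inc=0.010435, refl=0.010435·0.333333=0.0035; V=1.697888+0.010435+0.003478=1.7118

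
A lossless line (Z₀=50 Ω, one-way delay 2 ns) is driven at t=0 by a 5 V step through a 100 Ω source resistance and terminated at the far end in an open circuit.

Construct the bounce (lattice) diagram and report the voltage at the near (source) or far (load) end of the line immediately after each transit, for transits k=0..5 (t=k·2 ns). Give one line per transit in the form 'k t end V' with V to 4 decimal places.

Γ_L=1.000000, Γ_S=0.333333; launch V₁=5·50/150=1.666667
k=0 src: V=1.6667
k=1 load: inc=1.666667, refl=1.666667·1.000000=1.6667; V=0.000000+1.666667+1.666667=3.3333
k=2 src: inc=1.666667, refl=1.666667·0.333333=0.5556; V=1.666667+1.666667+0.555556=3.8889
k=3 load: inc=0.555556, refl=0.555556·1.000000=0.5556; V=3.333333+0.555556+0.555556=4.4444
k=4 src: inc=0.555556, refl=0.555556·0.333333=0.1852; V=3.888889+0.555556+0.185185=4.6296
k=5 load: inc=0.185185, refl=0.185185·1.000000=0.1852; V=4.444444+0.185185+0.185185=4.8148

0 0 source 1.6667
1 2 load 3.3333
2 4 source 3.8889
3 6 load 4.4444
4 8 source 4.6296
5 10 load 4.8148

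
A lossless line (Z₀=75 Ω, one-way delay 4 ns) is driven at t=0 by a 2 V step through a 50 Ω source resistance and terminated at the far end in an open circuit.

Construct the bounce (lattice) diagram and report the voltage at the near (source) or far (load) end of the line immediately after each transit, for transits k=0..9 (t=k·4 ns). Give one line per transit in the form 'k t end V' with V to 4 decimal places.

0 0 source 1.2000
1 4 load 2.4000
2 8 source 2.1600
3 12 load 1.9200
4 16 source 1.9680
5 20 load 2.0160
6 24 source 2.0064
7 28 load 1.9968
8 32 source 1.9987
9 36 load 2.0006

Γ_L=1.000000, Γ_S=-0.200000; launch V₁=2·75/125=1.200000
k=0 src: V=1.2000
k=1 load: inc=1.200000, refl=1.200000·1.000000=1.2000; V=0.000000+1.200000+1.200000=2.4000
k=2 src: inc=1.200000, refl=1.200000·-0.200000=-0.2400; V=1.200000+1.200000+-0.240000=2.1600
k=3 load: inc=-0.240000, refl=-0.240000·1.000000=-0.2400; V=2.400000+-0.240000+-0.240000=1.9200
k=4 src: inc=-0.240000, refl=-0.240000·-0.200000=0.0480; V=2.160000+-0.240000+0.048000=1.9680
k=5 load: inc=0.048000, refl=0.048000·1.000000=0.0480; V=1.920000+0.048000+0.048000=2.0160
k=6 src: inc=0.048000, refl=0.048000·-0.200000=-0.0096; V=1.968000+0.048000+-0.009600=2.0064
k=7 load: inc=-0.009600, refl=-0.009600·1.000000=-0.0096; V=2.016000+-0.009600+-0.009600=1.9968
k=8 src: inc=-0.009600, refl=-0.009600·-0.200000=0.0019; V=2.006400+-0.009600+0.001920=1.9987
k=9 load: inc=0.001920, refl=0.001920·1.000000=0.0019; V=1.996800+0.001920+0.001920=2.0006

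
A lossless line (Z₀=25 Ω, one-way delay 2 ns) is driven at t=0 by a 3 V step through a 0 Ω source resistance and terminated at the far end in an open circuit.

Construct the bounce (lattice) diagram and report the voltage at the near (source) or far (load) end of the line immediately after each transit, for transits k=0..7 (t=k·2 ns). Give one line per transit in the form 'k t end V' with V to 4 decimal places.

Γ_L=1.000000, Γ_S=-1.000000; launch V₁=3·25/25=3.000000
k=0 src: V=3.0000
k=1 load: inc=3.000000, refl=3.000000·1.000000=3.0000; V=0.000000+3.000000+3.000000=6.0000
k=2 src: inc=3.000000, refl=3.000000·-1.000000=-3.0000; V=3.000000+3.000000+-3.000000=3.0000
k=3 load: inc=-3.000000, refl=-3.000000·1.000000=-3.0000; V=6.000000+-3.000000+-3.000000=0.0000
k=4 src: inc=-3.000000, refl=-3.000000·-1.000000=3.0000; V=3.000000+-3.000000+3.000000=3.0000
k=5 load: inc=3.000000, refl=3.000000·1.000000=3.0000; V=0.000000+3.000000+3.000000=6.0000
k=6 src: inc=3.000000, refl=3.000000·-1.000000=-3.0000; V=3.000000+3.000000+-3.000000=3.0000
k=7 load: inc=-3.000000, refl=-3.000000·1.000000=-3.0000; V=6.000000+-3.000000+-3.000000=0.0000

0 0 source 3.0000
1 2 load 6.0000
2 4 source 3.0000
3 6 load 0.0000
4 8 source 3.0000
5 10 load 6.0000
6 12 source 3.0000
7 14 load 0.0000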